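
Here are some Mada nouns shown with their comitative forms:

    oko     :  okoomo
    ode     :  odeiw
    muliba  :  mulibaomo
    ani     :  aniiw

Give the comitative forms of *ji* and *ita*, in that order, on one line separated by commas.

The alternation tracks the last vowel of the stem — -iw when the last vowel of the stem is a front vowel (*ode*, *ani*); -omo when the last vowel of the stem is a back vowel (*oko*, *muliba*).
*ji*: last vowel = /i/, a front vowel → -iw → *jiiw*.
Since the last vowel of *ita* is /a/ (a back vowel), it takes -omo, giving *itaomo*.

jiiw, itaomo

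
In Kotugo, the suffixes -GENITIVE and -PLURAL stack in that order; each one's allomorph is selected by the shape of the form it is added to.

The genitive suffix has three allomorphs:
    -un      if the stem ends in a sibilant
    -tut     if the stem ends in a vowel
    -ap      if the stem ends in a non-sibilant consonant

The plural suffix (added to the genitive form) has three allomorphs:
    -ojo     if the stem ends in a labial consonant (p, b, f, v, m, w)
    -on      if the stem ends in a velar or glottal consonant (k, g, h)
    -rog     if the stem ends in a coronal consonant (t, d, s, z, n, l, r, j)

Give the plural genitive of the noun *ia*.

Since the final sound of *ia* is /a/ (a vowel), it takes -tut, giving *iatut*.
The genitive form *iatut* — final consonant /t/ (coronal) → -rog → *iatutrog*.

iatutrog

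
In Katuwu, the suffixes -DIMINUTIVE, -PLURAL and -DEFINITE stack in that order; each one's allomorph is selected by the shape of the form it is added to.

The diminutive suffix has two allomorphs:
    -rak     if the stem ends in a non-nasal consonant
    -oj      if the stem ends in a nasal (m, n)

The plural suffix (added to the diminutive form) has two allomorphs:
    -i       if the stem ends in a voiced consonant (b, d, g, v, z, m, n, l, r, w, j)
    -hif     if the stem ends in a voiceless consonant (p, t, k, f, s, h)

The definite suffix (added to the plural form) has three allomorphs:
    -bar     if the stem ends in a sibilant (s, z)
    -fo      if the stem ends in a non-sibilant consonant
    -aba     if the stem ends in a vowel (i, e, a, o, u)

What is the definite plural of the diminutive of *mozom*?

mozomojiaba

*mozom*: final consonant = /m/, a nasal → -oj → *mozomoj*.
The final consonant of the diminutive form *mozomoj* is /j/, which is voiced, so the plural suffix is -i, giving *mozomoji*.
Since the final sound of the plural form *mozomoji* is /i/ (a vowel), it takes -aba, giving *mozomojiaba*.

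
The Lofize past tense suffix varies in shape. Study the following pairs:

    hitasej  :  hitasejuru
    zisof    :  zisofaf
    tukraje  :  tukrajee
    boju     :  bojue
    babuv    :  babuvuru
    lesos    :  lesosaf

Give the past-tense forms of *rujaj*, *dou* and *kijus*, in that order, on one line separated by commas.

rujajuru, doue, kijusaf

The pattern is voicing of the final sound: -af when the stem ends in a voiceless consonant (*zisof*, *lesos*); -uru when the stem ends in a voiced consonant (*hitasej*, *babuv*); -e when the stem ends in a vowel (*tukraje*, *boju*).
The final sound of *rujaj* is /j/, which is a voiced consonant, so the suffix is -uru, giving *rujajuru*.
The final sound of *dou* is /u/, which is a vowel, so the suffix is -e, giving *doue*.
*kijus*: final sound = /s/, a voiceless consonant → -af → *kijusaf*.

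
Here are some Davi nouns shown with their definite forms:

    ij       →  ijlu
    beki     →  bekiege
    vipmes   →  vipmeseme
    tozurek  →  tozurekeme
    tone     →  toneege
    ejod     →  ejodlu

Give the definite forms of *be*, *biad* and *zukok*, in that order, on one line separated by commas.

beege, biadlu, zukokeme

The alternation tracks the final sound of the stem — -eme when the stem ends in a voiceless consonant (*vipmes*, *tozurek*); -lu when the stem ends in a voiced consonant (*ij*, *ejod*); -ege when the stem ends in a vowel (*beki*, *tone*).
*be*: final sound = /e/, a vowel → -ege → *beege*.
*biad* — final sound /d/ (a voiced consonant) → -lu → *biadlu*.
Since the final sound of *zukok* is /k/ (a voiceless consonant), it takes -eme, giving *zukokeme*.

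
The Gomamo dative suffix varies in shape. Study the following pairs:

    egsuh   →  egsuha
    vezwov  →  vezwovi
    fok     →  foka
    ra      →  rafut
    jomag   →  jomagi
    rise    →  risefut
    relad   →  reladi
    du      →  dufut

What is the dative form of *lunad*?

The suffix is conditioned by the final sound: -a when the stem ends in a voiceless consonant (*egsuh*, *fok*); -i when the stem ends in a voiced consonant (*vezwov*, *jomag*, *relad*); -fut when the stem ends in a vowel (*ra*, *rise*, *du*).
*lunad*: final sound = /d/, a voiced consonant → -i → *lunadi*.

lunadi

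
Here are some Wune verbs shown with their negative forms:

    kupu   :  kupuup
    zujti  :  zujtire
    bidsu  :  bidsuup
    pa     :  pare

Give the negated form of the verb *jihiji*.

The pattern is rounding harmony: -up when the last vowel of the stem is a rounded vowel (*kupu*, *bidsu*); -re when the last vowel of the stem is an unrounded vowel (*zujti*, *pa*).
The last vowel of *jihiji* is /i/, which is an unrounded vowel, so the suffix is -re, giving *jihijire*.

jihijire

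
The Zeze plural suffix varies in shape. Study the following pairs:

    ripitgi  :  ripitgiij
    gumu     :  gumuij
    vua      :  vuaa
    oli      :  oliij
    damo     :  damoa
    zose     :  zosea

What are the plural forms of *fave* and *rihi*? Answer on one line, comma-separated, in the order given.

Looking at the last vowel of each stem: -ij when the last vowel of the stem is a high vowel (*ripitgi*, *gumu*, *oli*); -a when the last vowel of the stem is a non-high vowel (*vua*, *damo*, *zose*).
Since the last vowel of *fave* is /e/ (a non-high vowel), it takes -a, giving *favea*.
The last vowel of *rihi* is /i/, which is a high vowel, so the suffix is -ij, giving *rihiij*.

favea, rihiij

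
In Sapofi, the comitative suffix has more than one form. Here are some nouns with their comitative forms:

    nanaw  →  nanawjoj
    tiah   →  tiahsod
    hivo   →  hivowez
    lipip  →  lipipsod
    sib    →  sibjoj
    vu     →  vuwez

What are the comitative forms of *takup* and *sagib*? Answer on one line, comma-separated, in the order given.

The suffix is conditioned by the final sound: -sod when the stem ends in a voiceless consonant (*tiah*, *lipip*); -joj when the stem ends in a voiced consonant (*nanaw*, *sib*); -wez when the stem ends in a vowel (*hivo*, *vu*).
Since the final sound of *takup* is /p/ (a voiceless consonant), it takes -sod, giving *takupsod*.
Since the final sound of *sagib* is /b/ (a voiced consonant), it takes -joj, giving *sagibjoj*.

takupsod, sagibjoj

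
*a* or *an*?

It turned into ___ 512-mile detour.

a

The indefinite article is chosen by the initial *sound* of the following word, not its spelling.
The number *512* is spoken "five hundred …", beginning with /faɪv/ — a consonant sound.
So the article is *a*: It turned into a 512-mile detour.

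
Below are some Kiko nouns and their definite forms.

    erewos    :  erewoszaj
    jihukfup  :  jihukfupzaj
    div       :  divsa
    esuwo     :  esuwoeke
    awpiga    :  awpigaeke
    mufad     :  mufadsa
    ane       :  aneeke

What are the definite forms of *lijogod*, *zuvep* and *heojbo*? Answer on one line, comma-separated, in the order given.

The suffix is conditioned by the final sound: -zaj when the stem ends in a voiceless consonant (*erewos*, *jihukfup*); -sa when the stem ends in a voiced consonant (*div*, *mufad*); -eke when the stem ends in a vowel (*esuwo*, *awpiga*, *ane*).
The final sound of *lijogod* is /d/, which is a voiced consonant, so the suffix is -sa, giving *lijogodsa*.
*zuvep*: final sound = /p/, a voiceless consonant → -zaj → *zuvepzaj*.
Since the final sound of *heojbo* is /o/ (a vowel), it takes -eke, giving *heojboeke*.

lijogodsa, zuvepzaj, heojboeke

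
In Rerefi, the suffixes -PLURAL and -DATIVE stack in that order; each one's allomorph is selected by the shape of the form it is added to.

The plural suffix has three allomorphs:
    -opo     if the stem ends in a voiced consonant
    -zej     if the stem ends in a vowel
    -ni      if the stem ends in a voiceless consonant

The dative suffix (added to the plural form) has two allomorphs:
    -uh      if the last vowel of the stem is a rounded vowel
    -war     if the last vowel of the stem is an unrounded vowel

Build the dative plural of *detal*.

Since the final sound of *detal* is /l/ (a voiced consonant), it takes -opo, giving *detalopo*.
The last vowel of the plural form *detalopo* is /o/, which is a rounded vowel, so the dative suffix is -uh, giving *detalopouh*.

detalopouh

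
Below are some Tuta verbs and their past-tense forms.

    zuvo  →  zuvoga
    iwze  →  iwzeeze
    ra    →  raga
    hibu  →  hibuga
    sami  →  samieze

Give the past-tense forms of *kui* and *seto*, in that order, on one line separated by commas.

kuieze, setoga

Looking at the last vowel of each stem: -eze when the last vowel of the stem is a front vowel (*iwze*, *sami*); -ga when the last vowel of the stem is a back vowel (*zuvo*, *ra*, *hibu*).
*kui* — last vowel /i/ (a front vowel) → -eze → *kuieze*.
*seto*: last vowel = /o/, a back vowel → -ga → *setoga*.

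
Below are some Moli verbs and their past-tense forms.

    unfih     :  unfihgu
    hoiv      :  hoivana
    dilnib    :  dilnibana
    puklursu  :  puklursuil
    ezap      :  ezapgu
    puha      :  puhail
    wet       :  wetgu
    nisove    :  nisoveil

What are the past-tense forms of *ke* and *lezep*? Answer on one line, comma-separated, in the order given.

The pattern is voicing of the final sound: -gu when the stem ends in a voiceless consonant (*unfih*, *ezap*, *wet*); -ana when the stem ends in a voiced consonant (*hoiv*, *dilnib*); -il when the stem ends in a vowel (*puklursu*, *puha*, *nisove*).
*ke* — final sound /e/ (a vowel) → -il → *keil*.
*lezep* — final sound /p/ (a voiceless consonant) → -gu → *lezepgu*.

keil, lezepgu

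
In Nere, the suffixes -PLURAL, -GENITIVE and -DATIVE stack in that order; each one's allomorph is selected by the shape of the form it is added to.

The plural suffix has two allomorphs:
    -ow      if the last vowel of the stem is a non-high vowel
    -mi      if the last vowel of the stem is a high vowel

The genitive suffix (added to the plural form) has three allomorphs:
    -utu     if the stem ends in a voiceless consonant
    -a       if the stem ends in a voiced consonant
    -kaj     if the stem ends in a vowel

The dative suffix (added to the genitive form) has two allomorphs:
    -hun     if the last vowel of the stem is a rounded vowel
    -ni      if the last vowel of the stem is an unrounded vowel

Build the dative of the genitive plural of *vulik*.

vulikmikajni

*vulik* — last vowel /i/ (a high vowel) → -mi → *vulikmi*.
The plural form *vulikmi*: final sound = /i/, a vowel → -kaj → *vulikmikaj*.
The genitive form *vulikmikaj*: last vowel = /a/, an unrounded vowel → -ni → *vulikmikajni*.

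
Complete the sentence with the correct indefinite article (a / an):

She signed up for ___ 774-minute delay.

a

The indefinite article is chosen by the initial *sound* of the following word, not its spelling.
The number *774* is spoken "seven hundred …", beginning with /ˈsɛvən/ — a consonant sound.
So the article is *a*: She signed up for a 774-minute delay.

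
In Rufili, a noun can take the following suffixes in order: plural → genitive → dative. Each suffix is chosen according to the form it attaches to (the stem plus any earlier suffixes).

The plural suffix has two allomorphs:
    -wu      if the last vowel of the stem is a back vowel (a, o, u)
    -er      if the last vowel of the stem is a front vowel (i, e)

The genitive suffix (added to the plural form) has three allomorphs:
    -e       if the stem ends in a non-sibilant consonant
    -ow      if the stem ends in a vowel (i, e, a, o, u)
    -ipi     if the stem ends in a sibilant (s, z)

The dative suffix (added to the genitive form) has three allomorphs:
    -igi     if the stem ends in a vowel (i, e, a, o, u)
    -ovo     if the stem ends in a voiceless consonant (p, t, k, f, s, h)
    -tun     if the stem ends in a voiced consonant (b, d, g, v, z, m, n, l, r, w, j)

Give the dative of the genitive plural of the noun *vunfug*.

Since the last vowel of *vunfug* is /u/ (a back vowel), it takes -wu, giving *vunfugwu*.
The plural form *vunfugwu*: final sound = /u/, a vowel → -ow → *vunfugwuow*.
The genitive form *vunfugwuow*: final sound = /w/, a voiced consonant → -tun → *vunfugwuowtun*.

vunfugwuowtun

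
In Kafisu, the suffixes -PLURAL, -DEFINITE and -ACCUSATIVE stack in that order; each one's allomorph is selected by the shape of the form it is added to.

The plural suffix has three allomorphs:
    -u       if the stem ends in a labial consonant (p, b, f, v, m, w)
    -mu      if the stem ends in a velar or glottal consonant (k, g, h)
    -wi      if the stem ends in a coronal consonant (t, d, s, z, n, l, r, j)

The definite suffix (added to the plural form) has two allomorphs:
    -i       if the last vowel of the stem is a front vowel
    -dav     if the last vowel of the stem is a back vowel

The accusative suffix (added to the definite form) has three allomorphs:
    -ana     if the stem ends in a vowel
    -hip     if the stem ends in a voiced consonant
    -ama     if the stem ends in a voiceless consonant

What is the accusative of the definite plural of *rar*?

*rar* — final consonant /r/ (coronal) → -wi → *rarwi*.
Since the last vowel of the plural form *rarwi* is /i/ (a front vowel), it takes -i, giving *rarwii*.
The final sound of the definite form *rarwii* is /i/, which is a vowel, so the accusative suffix is -ana, giving *rarwiiana*.

rarwiiana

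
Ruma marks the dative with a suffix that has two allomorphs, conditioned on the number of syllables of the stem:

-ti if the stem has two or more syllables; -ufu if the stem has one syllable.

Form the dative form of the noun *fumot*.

With 2 syllables, *fumot* takes -ti → *fumotti*.

fumotti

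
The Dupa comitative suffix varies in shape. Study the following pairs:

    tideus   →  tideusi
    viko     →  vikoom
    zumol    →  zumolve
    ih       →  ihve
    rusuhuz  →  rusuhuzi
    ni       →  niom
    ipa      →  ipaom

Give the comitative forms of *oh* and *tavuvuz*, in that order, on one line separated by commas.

The pattern is sibilance of the final sound: -i when the stem ends in a sibilant (*tideus*, *rusuhuz*); -ve when the stem ends in a non-sibilant consonant (*zumol*, *ih*); -om when the stem ends in a vowel (*viko*, *ni*, *ipa*).
*oh* — final sound /h/ (a non-sibilant consonant) → -ve → *ohve*.
*tavuvuz* — final sound /z/ (a sibilant) → -i → *tavuvuzi*.

ohve, tavuvuzi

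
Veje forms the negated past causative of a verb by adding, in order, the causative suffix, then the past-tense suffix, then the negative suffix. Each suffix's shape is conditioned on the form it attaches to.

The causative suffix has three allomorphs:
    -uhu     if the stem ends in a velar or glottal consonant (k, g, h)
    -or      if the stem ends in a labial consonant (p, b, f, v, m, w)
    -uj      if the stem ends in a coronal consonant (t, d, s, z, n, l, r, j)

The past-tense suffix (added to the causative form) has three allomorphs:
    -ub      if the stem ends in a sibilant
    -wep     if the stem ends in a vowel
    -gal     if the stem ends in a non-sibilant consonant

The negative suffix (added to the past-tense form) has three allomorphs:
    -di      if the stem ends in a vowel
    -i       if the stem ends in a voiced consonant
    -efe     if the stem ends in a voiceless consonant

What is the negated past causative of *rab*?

*rab* — final consonant /b/ (labial) → -or → *rabor*.
The causative form *rabor* — final sound /r/ (a non-sibilant consonant) → -gal → *raborgal*.
The past-tense form *raborgal* — final sound /l/ (a voiced consonant) → -i → *raborgali*.

raborgali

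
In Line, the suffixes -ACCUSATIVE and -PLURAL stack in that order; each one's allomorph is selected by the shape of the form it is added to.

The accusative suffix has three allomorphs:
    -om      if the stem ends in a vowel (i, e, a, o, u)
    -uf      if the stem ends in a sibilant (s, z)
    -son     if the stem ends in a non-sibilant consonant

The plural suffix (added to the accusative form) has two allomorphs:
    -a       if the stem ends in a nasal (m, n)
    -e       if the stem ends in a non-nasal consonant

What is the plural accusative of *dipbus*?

dipbusufe

*dipbus*: final sound = /s/, a sibilant → -uf → *dipbusuf*.
Since the final consonant of the accusative form *dipbusuf* is /f/ (non-nasal), it takes -e, giving *dipbusufe*.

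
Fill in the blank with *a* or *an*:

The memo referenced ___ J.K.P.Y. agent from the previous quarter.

The indefinite article is chosen by the initial *sound* of the following word, not its spelling.
The initialism *J.K.P.Y.* is read letter by letter; the first letter, J, is pronounced /dʒeɪ/, which begins with a consonant sound.
So the article is *a*: The memo referenced a J.K.P.Y. agent from the previous quarter.

a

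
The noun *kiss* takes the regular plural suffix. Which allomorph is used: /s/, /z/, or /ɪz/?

The stem *kiss* ends in a sibilant (/s, z, ʃ, ʒ, tʃ, dʒ/).
The plural suffix surfaces as /ɪz/ after sibilants, /s/ after other voiceless consonants, and /z/ after other voiced sounds.
So the plural -s on *kiss* is pronounced /ɪz/.

/ɪz/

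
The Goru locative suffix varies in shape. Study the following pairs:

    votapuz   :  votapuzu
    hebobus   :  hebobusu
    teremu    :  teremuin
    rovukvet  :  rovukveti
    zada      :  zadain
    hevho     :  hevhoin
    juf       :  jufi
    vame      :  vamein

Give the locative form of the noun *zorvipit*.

Looking at the final sound of each stem: -u when the stem ends in a sibilant (*votapuz*, *hebobus*); -i when the stem ends in a non-sibilant consonant (*rovukvet*, *juf*); -in when the stem ends in a vowel (*teremu*, *zada*, *hevho*, *vame*).
*zorvipit*: final sound = /t/, a non-sibilant consonant → -i → *zorvipiti*.

zorvipiti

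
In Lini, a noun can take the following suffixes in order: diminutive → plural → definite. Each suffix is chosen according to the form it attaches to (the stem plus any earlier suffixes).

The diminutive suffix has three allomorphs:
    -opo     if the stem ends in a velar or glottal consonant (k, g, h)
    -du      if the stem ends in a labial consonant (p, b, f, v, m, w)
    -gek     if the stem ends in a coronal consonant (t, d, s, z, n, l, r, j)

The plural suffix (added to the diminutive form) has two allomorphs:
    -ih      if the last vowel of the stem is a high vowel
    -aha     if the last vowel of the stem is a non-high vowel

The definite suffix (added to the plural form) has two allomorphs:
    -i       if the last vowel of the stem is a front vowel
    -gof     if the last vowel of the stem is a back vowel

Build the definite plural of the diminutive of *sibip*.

The final consonant of *sibip* is /p/, which is labial, so the diminutive suffix is -du, giving *sibipdu*.
Since the last vowel of the diminutive form *sibipdu* is /u/ (a high vowel), it takes -ih, giving *sibipduih*.
The last vowel of the plural form *sibipduih* is /i/, which is a front vowel, so the definite suffix is -i, giving *sibipduihi*.

sibipduihi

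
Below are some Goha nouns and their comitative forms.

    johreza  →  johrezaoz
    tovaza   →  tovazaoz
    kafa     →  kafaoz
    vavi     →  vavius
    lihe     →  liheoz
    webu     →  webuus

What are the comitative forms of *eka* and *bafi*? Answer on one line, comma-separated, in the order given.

ekaoz, bafius

Looking at the last vowel of each stem: -us when the last vowel of the stem is a high vowel (*vavi*, *webu*); -oz when the last vowel of the stem is a non-high vowel (*johreza*, *tovaza*, *kafa*, *lihe*).
*eka* — last vowel /a/ (a non-high vowel) → -oz → *ekaoz*.
Since the last vowel of *bafi* is /i/ (a high vowel), it takes -us, giving *bafius*.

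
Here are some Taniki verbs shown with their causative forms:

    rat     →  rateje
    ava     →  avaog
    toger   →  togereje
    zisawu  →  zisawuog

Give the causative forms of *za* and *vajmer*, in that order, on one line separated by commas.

The suffix is conditioned by the final sound: -eje when the stem ends in a consonant (*rat*, *toger*); -og when the stem ends in a vowel (*ava*, *zisawu*).
Since the final sound of *za* is /a/ (a vowel), it takes -og, giving *zaog*.
Since the final sound of *vajmer* is /r/ (a consonant), it takes -eje, giving *vajmereje*.

zaog, vajmereje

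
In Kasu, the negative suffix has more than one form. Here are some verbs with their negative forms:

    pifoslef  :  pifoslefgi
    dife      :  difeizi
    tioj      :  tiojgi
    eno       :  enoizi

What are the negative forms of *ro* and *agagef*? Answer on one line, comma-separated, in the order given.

The suffix is conditioned by the final sound: -gi when the stem ends in a consonant (*pifoslef*, *tioj*); -izi when the stem ends in a vowel (*dife*, *eno*).
The final sound of *ro* is /o/, which is a vowel, so the suffix is -izi, giving *roizi*.
*agagef*: final sound = /f/, a consonant → -gi → *agagefgi*.

roizi, agagefgi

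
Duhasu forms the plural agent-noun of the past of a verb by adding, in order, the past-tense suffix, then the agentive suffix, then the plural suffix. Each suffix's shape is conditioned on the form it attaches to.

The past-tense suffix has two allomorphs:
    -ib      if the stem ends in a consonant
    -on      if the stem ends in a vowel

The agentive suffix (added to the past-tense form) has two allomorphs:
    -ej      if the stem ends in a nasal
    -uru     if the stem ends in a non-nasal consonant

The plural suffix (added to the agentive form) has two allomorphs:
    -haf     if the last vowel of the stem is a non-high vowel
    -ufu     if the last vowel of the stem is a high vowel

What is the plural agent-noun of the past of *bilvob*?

*bilvob*: final sound = /b/, a consonant → -ib → *bilvobib*.
Since the final consonant of the past-tense form *bilvobib* is /b/ (non-nasal), it takes -uru, giving *bilvobiburu*.
The agentive form *bilvobiburu* — last vowel /u/ (a high vowel) → -ufu → *bilvobiburuufu*.

bilvobiburuufu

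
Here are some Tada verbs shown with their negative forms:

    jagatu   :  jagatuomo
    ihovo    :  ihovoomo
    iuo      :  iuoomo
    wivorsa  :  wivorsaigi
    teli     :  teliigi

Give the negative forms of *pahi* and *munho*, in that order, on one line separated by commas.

pahiigi, munhoomo

Looking at the last vowel of each stem: -omo when the last vowel of the stem is a rounded vowel (*jagatu*, *ihovo*, *iuo*); -igi when the last vowel of the stem is an unrounded vowel (*wivorsa*, *teli*).
*pahi*: last vowel = /i/, an unrounded vowel → -igi → *pahiigi*.
*munho* — last vowel /o/ (a rounded vowel) → -omo → *munhoomo*.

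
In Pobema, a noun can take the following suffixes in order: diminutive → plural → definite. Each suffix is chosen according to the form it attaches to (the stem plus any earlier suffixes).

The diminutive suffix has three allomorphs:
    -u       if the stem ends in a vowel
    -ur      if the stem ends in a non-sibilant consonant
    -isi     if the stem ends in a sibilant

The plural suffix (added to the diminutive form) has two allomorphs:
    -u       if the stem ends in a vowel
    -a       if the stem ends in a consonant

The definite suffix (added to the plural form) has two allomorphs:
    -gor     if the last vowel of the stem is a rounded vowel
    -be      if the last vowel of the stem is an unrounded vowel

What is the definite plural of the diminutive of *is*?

*is* — final sound /s/ (a sibilant) → -isi → *isisi*.
Since the final sound of the diminutive form *isisi* is /i/ (a vowel), it takes -u, giving *isisiu*.
The plural form *isisiu*: last vowel = /u/, a rounded vowel → -gor → *isisiugor*.

isisiugor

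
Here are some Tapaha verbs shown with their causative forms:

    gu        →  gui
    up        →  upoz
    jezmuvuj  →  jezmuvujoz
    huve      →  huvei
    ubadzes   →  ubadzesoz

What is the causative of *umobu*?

umobui

The alternation tracks the final sound of the stem — -oz when the stem ends in a consonant (*up*, *jezmuvuj*, *ubadzes*); -i when the stem ends in a vowel (*gu*, *huve*).
The final sound of *umobu* is /u/, which is a vowel, so the suffix is -i, giving *umobui*.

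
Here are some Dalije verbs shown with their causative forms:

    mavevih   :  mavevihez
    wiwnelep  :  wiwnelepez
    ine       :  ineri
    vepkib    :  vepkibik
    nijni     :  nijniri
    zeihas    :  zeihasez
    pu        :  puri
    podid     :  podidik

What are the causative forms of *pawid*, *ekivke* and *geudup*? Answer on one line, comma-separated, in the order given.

The alternation tracks the final sound of the stem — -ez when the stem ends in a voiceless consonant (*mavevih*, *wiwnelep*, *zeihas*); -ik when the stem ends in a voiced consonant (*vepkib*, *podid*); -ri when the stem ends in a vowel (*ine*, *nijni*, *pu*).
The final sound of *pawid* is /d/, which is a voiced consonant, so the suffix is -ik, giving *pawidik*.
The final sound of *ekivke* is /e/, which is a vowel, so the suffix is -ri, giving *ekivkeri*.
Since the final sound of *geudup* is /p/ (a voiceless consonant), it takes -ez, giving *geudupez*.

pawidik, ekivkeri, geudupez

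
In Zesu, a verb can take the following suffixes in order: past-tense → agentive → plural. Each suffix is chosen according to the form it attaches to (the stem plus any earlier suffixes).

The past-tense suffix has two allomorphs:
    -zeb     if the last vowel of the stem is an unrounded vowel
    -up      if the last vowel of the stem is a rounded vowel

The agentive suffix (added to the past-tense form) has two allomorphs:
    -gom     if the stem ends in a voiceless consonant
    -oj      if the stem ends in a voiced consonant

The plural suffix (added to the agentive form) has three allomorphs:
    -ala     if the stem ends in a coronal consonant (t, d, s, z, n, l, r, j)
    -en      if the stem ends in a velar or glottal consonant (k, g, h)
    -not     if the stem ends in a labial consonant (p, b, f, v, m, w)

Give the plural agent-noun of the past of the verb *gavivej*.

The last vowel of *gavivej* is /e/, which is an unrounded vowel, so the past-tense suffix is -zeb, giving *gavivejzeb*.
The final consonant of the past-tense form *gavivejzeb* is /b/, which is voiced, so the agentive suffix is -oj, giving *gavivejzeboj*.
The agentive form *gavivejzeboj*: final consonant = /j/, coronal → -ala → *gavivejzebojala*.

gavivejzebojala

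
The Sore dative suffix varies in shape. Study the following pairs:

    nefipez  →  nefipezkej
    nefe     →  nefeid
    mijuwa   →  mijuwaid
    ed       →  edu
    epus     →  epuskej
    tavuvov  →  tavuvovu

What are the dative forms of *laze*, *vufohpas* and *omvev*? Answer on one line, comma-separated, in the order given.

The suffix is conditioned by the final sound: -kej when the stem ends in a sibilant (*nefipez*, *epus*); -u when the stem ends in a non-sibilant consonant (*ed*, *tavuvov*); -id when the stem ends in a vowel (*nefe*, *mijuwa*).
The final sound of *laze* is /e/, which is a vowel, so the suffix is -id, giving *lazeid*.
The final sound of *vufohpas* is /s/, which is a sibilant, so the suffix is -kej, giving *vufohpaskej*.
The final sound of *omvev* is /v/, which is a non-sibilant consonant, so the suffix is -u, giving *omvevu*.

lazeid, vufohpaskej, omvevu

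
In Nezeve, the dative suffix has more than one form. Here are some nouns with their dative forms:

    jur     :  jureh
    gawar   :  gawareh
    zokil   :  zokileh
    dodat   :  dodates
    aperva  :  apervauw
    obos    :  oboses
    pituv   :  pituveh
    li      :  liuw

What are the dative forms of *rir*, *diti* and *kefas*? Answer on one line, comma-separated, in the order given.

rireh, ditiuw, kefases

The pattern is voicing of the final sound: -es when the stem ends in a voiceless consonant (*dodat*, *obos*); -eh when the stem ends in a voiced consonant (*jur*, *gawar*, *zokil*, *pituv*); -uw when the stem ends in a vowel (*aperva*, *li*).
*rir*: final sound = /r/, a voiced consonant → -eh → *rireh*.
*diti*: final sound = /i/, a vowel → -uw → *ditiuw*.
*kefas* — final sound /s/ (a voiceless consonant) → -es → *kefases*.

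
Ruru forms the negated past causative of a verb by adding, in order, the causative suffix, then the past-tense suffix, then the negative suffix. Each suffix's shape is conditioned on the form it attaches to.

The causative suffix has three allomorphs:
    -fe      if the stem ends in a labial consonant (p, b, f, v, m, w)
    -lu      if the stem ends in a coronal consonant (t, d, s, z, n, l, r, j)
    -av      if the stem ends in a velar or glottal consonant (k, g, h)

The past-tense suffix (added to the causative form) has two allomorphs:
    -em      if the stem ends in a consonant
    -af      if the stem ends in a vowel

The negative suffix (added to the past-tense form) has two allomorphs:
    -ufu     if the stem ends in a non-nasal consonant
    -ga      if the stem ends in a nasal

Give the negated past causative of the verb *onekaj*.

Since the final consonant of *onekaj* is /j/ (coronal), it takes -lu, giving *onekajlu*.
The final sound of the causative form *onekajlu* is /u/, which is a vowel, so the past-tense suffix is -af, giving *onekajluaf*.
The past-tense form *onekajluaf* — final consonant /f/ (non-nasal) → -ufu → *onekajluafufu*.

onekajluafufu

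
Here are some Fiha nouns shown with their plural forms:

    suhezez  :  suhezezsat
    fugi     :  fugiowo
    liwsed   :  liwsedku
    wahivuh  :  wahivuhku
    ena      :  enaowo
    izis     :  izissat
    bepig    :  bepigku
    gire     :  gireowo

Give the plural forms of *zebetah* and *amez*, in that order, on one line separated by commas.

zebetahku, amezsat

The pattern is sibilance of the final sound: -sat when the stem ends in a sibilant (*suhezez*, *izis*); -ku when the stem ends in a non-sibilant consonant (*liwsed*, *wahivuh*, *bepig*); -owo when the stem ends in a vowel (*fugi*, *ena*, *gire*).
*zebetah* — final sound /h/ (a non-sibilant consonant) → -ku → *zebetahku*.
The final sound of *amez* is /z/, which is a sibilant, so the suffix is -sat, giving *amezsat*.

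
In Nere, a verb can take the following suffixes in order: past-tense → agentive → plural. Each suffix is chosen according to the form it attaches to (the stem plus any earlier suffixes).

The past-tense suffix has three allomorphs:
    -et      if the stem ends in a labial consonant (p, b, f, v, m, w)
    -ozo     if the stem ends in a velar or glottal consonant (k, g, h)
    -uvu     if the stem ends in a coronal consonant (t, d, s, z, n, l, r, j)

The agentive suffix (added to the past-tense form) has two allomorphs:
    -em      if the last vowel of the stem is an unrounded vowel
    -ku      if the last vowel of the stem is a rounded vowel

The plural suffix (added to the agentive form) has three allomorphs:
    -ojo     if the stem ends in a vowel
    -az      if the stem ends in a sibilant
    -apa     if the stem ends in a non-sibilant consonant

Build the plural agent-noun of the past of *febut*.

febutuvukuojo

The final consonant of *febut* is /t/, which is coronal, so the past-tense suffix is -uvu, giving *febutuvu*.
The past-tense form *febutuvu*: last vowel = /u/, a rounded vowel → -ku → *febutuvuku*.
The final sound of the agentive form *febutuvuku* is /u/, which is a vowel, so the plural suffix is -ojo, giving *febutuvukuojo*.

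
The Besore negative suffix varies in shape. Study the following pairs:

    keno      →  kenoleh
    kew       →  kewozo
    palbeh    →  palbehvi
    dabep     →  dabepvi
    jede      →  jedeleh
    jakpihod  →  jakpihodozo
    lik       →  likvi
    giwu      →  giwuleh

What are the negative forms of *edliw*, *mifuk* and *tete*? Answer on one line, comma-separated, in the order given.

edliwozo, mifukvi, teteleh

The alternation tracks the final sound of the stem — -vi when the stem ends in a voiceless consonant (*palbeh*, *dabep*, *lik*); -ozo when the stem ends in a voiced consonant (*kew*, *jakpihod*); -leh when the stem ends in a vowel (*keno*, *jede*, *giwu*).
Since the final sound of *edliw* is /w/ (a voiced consonant), it takes -ozo, giving *edliwozo*.
Since the final sound of *mifuk* is /k/ (a voiceless consonant), it takes -vi, giving *mifukvi*.
*tete*: final sound = /e/, a vowel → -leh → *teteleh*.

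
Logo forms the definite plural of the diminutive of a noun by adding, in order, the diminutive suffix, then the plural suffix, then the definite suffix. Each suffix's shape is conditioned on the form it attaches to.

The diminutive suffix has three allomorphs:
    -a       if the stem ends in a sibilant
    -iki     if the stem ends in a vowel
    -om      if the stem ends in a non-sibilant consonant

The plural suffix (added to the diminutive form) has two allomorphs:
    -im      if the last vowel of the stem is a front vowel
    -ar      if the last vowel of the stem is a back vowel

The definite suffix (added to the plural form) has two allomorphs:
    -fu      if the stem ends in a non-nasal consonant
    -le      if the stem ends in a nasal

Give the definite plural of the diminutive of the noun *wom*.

*wom* — final sound /m/ (a non-sibilant consonant) → -om → *womom*.
The diminutive form *womom*: last vowel = /o/, a back vowel → -ar → *womomar*.
The plural form *womomar* — final consonant /r/ (non-nasal) → -fu → *womomarfu*.

womomarfu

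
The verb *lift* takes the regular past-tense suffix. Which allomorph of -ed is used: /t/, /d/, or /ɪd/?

/ɪd/

The stem *lift* ends in /t/ or /d/.
The -ed suffix is realized as /ɪd/ after /t, d/; as /t/ after other voiceless consonants; and as /d/ after other voiced sounds.
So -ed on *lift* is pronounced /ɪd/.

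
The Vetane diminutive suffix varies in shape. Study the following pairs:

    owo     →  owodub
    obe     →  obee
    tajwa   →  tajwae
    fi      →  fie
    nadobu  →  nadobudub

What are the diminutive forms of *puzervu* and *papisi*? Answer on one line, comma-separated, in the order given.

Looking at the last vowel of each stem: -dub when the last vowel of the stem is a rounded vowel (*owo*, *nadobu*); -e when the last vowel of the stem is an unrounded vowel (*obe*, *tajwa*, *fi*).
*puzervu* — last vowel /u/ (a rounded vowel) → -dub → *puzervudub*.
*papisi* — last vowel /i/ (an unrounded vowel) → -e → *papisie*.

puzervudub, papisie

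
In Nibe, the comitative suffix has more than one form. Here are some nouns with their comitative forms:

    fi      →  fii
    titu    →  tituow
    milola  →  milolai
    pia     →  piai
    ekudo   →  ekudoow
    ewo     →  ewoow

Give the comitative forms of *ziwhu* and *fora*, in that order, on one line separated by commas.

ziwhuow, forai

Looking at the last vowel of each stem: -ow when the last vowel of the stem is a rounded vowel (*titu*, *ekudo*, *ewo*); -i when the last vowel of the stem is an unrounded vowel (*fi*, *milola*, *pia*).
Since the last vowel of *ziwhu* is /u/ (a rounded vowel), it takes -ow, giving *ziwhuow*.
The last vowel of *fora* is /a/, which is an unrounded vowel, so the suffix is -i, giving *forai*.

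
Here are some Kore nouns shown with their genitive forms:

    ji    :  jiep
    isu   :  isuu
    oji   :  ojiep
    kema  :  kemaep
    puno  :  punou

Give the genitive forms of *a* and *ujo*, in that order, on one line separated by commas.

The suffix is conditioned by the last vowel: -u when the last vowel of the stem is a rounded vowel (*isu*, *puno*); -ep when the last vowel of the stem is an unrounded vowel (*ji*, *oji*, *kema*).
*a*: last vowel = /a/, an unrounded vowel → -ep → *aep*.
Since the last vowel of *ujo* is /o/ (a rounded vowel), it takes -u, giving *ujou*.

aep, ujou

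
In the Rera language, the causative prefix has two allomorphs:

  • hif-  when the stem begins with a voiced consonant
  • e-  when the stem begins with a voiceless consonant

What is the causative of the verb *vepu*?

*vepu* — first consonant /v/ (voiced) → hif- → *hifvepu*.

hifvepu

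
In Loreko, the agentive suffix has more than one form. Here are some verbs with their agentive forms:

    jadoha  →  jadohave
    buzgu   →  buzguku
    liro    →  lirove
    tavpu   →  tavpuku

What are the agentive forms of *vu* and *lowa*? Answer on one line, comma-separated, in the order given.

Looking at the last vowel of each stem: -ku when the last vowel of the stem is a high vowel (*buzgu*, *tavpu*); -ve when the last vowel of the stem is a non-high vowel (*jadoha*, *liro*).
Since the last vowel of *vu* is /u/ (a high vowel), it takes -ku, giving *vuku*.
Since the last vowel of *lowa* is /a/ (a non-high vowel), it takes -ve, giving *lowave*.

vuku, lowave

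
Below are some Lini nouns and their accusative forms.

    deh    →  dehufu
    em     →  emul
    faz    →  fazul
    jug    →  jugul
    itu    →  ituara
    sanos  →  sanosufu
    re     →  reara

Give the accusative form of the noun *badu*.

baduara

The pattern is voicing of the final sound: -ufu when the stem ends in a voiceless consonant (*deh*, *sanos*); -ul when the stem ends in a voiced consonant (*em*, *faz*, *jug*); -ara when the stem ends in a vowel (*itu*, *re*).
Since the final sound of *badu* is /u/ (a vowel), it takes -ara, giving *baduara*.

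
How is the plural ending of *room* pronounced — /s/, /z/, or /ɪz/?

The stem *room* ends in a voiced non-sibilant sound.
The plural suffix surfaces as /ɪz/ after sibilants, /s/ after other voiceless consonants, and /z/ after other voiced sounds.
So the plural -s on *room* is pronounced /z/.

/z/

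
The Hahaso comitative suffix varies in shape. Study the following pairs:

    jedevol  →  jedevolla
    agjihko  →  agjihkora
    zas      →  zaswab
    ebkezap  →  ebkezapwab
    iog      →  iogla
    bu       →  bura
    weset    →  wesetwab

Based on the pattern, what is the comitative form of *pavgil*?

pavgilla

Looking at the final sound of each stem: -wab when the stem ends in a voiceless consonant (*zas*, *ebkezap*, *weset*); -la when the stem ends in a voiced consonant (*jedevol*, *iog*); -ra when the stem ends in a vowel (*agjihko*, *bu*).
Since the final sound of *pavgil* is /l/ (a voiced consonant), it takes -la, giving *pavgilla*.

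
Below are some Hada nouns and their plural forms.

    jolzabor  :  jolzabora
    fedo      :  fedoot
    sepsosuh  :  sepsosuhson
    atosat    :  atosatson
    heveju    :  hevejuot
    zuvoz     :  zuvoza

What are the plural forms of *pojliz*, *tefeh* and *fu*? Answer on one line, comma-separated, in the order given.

The pattern is voicing of the final sound: -son when the stem ends in a voiceless consonant (*sepsosuh*, *atosat*); -a when the stem ends in a voiced consonant (*jolzabor*, *zuvoz*); -ot when the stem ends in a vowel (*fedo*, *heveju*).
*pojliz* — final sound /z/ (a voiced consonant) → -a → *pojliza*.
*tefeh* — final sound /h/ (a voiceless consonant) → -son → *tefehson*.
Since the final sound of *fu* is /u/ (a vowel), it takes -ot, giving *fuot*.

pojliza, tefehson, fuot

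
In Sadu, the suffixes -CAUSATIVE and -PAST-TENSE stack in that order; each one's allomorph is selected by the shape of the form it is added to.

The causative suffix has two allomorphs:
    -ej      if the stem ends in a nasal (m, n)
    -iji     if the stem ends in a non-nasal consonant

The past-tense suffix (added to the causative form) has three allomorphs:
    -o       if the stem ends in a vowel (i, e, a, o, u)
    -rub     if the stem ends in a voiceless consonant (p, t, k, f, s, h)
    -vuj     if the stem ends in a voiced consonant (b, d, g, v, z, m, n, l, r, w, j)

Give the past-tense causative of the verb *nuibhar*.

nuibharijio

The final consonant of *nuibhar* is /r/, which is non-nasal, so the causative suffix is -iji, giving *nuibhariji*.
The final sound of the causative form *nuibhariji* is /i/, which is a vowel, so the past-tense suffix is -o, giving *nuibharijio*.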